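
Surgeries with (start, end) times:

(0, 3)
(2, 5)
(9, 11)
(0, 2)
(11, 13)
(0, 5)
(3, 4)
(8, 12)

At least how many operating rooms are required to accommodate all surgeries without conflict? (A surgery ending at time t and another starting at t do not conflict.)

Events (time:±→running): 0:+→1 0:+→2 0:+→3 … peak 3.

3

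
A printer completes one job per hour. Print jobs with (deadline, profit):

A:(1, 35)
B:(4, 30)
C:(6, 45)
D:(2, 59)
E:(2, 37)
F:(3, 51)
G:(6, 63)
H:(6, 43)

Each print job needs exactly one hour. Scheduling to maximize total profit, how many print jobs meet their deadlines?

6

Take jobs in profit order; each goes to the latest open slot no later than its deadline.
By profit: G(d6,63), D(d2,59), F(d3,51), C(d6,45), H(d6,43), E(d2,37), A(d1,35), B(d4,30)
G→slot 6; D→slot 2; F→slot 3; C→slot 5; H→slot 4; E→slot 1; A skipped; B skipped.
6 of 8 scheduled.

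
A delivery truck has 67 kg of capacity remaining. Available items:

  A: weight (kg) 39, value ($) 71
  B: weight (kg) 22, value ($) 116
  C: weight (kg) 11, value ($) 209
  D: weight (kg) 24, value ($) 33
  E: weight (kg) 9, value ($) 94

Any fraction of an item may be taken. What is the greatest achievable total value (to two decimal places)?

464.51

Greedy by value/weight ratio, highest first.
Order: C (209/11=19.00) > E (94/9=10.44) > B (116/22=5.27) > A (71/39=1.82) > D (33/24=1.38)
Fill: take C (11 @ 209) → take E (9 @ 94) → take B (22 @ 116) → take 25/39 of A → 45.51; 67/67 used.
Total value = 464.51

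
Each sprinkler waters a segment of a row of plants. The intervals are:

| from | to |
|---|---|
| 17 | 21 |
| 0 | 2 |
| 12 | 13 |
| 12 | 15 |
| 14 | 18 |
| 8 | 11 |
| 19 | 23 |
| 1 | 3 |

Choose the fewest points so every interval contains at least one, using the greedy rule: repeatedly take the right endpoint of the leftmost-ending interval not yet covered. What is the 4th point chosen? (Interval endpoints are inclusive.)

Process intervals by earliest right end; each time one isn't hit yet, stab at its right endpoint.
By right end: [0,2]  [1,3]  [8,11]  [12,13]  [12,15]  [14,18]  [17,21]  [19,23]
[0,2] uncovered → point at 2; [8,11] uncovered → point at 11; [12,13] uncovered → point at 13; [14,18] uncovered → point at 18; [19,23] uncovered → point at 23.
Points: 2, 11, 13, 18, 23 (5 total).

18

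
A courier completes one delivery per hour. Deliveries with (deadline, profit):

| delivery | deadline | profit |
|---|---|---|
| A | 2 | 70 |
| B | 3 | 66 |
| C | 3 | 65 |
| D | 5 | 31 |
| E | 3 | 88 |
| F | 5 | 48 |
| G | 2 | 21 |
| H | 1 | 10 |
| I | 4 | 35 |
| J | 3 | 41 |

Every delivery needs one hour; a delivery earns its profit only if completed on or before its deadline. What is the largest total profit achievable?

307

Sort by profit descending; place each in the latest free slot ≤ its deadline.
By profit: E(d3,88), A(d2,70), B(d3,66), C(d3,65), F(d5,48), J(d3,41), I(d4,35), D(d5,31), G(d2,21), H(d1,10)
E→slot 3; A→slot 2; B→slot 1; C skipped; F→slot 5; J skipped; I→slot 4; D skipped; G skipped; H skipped.
Profit = 66 + 70 + 88 + 35 + 48 = 307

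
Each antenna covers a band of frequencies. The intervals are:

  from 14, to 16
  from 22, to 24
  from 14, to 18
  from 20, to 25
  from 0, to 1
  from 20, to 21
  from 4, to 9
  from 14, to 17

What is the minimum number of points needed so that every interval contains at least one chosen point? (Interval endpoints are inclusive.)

By right end: [0,1]  [4,9]  [14,16]  [14,17]  [14,18]  [20,21]  [22,24]  [20,25]
[0,1] uncovered → point at 1; [4,9] uncovered → point at 9; [14,16] uncovered → point at 16; [20,21] uncovered → point at 21; [22,24] uncovered → point at 24.
Points: 1, 9, 16, 21, 24 (5 total).

5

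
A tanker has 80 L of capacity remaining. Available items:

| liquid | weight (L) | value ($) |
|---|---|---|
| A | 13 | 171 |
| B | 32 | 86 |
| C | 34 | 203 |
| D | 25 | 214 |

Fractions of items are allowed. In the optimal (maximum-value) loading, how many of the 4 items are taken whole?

Greedy by value/weight ratio, highest first.
Order: A (171/13=13.15) > D (214/25=8.56) > C (203/34=5.97) > B (86/32=2.69)
Fill: take A (13 @ 171) → take D (25 @ 214) → take C (34 @ 203) → take 8/32 of B → 21.50; 80/80 used.
3 item(s) taken whole; one partial (take 8/32 of B).

3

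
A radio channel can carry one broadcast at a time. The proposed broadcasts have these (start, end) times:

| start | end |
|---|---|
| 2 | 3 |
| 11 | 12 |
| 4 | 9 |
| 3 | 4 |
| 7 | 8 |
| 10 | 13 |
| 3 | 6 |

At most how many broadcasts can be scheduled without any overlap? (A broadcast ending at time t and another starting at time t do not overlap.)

Sorted by end: (2,3)  (3,4)  (3,6)  (7,8)  (4,9)  (11,12)  (10,13)
take (2,3); take (3,4); skip (3,6); take (7,8); take (11,12).
Selected 4 broadcasts.

4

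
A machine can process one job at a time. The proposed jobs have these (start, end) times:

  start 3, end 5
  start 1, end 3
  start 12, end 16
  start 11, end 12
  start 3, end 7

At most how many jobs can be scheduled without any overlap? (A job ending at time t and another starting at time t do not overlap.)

4

Order by finish time; keep every interval that doesn't clash with the previous kept one.
By end time: (1,3), (3,5), (3,7), (11,12), (12,16).
Pick (1,3); next start ≥ 3 → (3,5); next start ≥ 5 → (11,12); next start ≥ 12 → (12,16).
Selected 4 jobs.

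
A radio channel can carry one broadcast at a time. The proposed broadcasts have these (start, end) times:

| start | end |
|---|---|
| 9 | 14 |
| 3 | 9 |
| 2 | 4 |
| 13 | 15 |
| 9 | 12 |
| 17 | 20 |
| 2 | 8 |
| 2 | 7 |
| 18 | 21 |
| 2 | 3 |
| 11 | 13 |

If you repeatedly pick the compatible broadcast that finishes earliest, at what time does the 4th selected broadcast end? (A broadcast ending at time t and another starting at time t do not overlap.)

15

Sort by end time and greedily take each interval whose start is ≥ the last chosen end.
By end time: (2,3), (2,4), (2,7), (2,8), (3,9), (9,12), (11,13), (9,14), (13,15), (17,20), (18,21).
Pick (2,3); next start ≥ 3 → (3,9); next start ≥ 9 → (9,12); next start ≥ 12 → (13,15); next start ≥ 15 → (17,20).
Selected: (2,3) (3,9) (9,12) (13,15) (17,20)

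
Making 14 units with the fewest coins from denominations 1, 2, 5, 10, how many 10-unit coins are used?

14 = 1×10 + 2×2
Count of 10: 1

1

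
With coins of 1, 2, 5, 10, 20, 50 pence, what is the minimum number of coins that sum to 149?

149 − 2×50→49 − 2×20→9 − 1×5→4 − 2×2→0
Total coins = 2 + 2 + 1 + 2 = 7

7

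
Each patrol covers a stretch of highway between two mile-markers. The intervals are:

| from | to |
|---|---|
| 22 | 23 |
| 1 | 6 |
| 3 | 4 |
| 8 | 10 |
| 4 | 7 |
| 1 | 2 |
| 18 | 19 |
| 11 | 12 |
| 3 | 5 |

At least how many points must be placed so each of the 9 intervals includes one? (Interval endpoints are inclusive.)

6

Sort by right endpoint; whenever an interval is uncovered, place a point at its right end.
Sorted: [1,2] [3,4] [3,5] [1,6] [4,7] [8,10] [11,12] [18,19] [22,23]
{[1,2]} hit by 2; {[3,4],[3,5],[1,6],[4,7]} hit by 4; {[8,10]} hit by 10; {[11,12]} hit by 12; {[18,19]} hit by 19; {[22,23]} hit by 23.
Points: 2, 4, 10, 12, 19, 23 (6 total).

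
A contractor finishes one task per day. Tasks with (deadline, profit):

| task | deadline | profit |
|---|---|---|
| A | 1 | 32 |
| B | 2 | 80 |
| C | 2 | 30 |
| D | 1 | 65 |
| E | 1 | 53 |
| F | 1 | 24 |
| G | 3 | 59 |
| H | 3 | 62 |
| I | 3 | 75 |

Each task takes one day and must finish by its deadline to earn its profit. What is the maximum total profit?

Take jobs in profit order; each goes to the latest open slot no later than its deadline.
Profit order: B=80 I=75 D=65 H=62 G=59 E=53 A=32 C=30 F=24
Assign: B→slot 2, I→slot 3, D→slot 1, H skipped, G skipped, E skipped, A skipped, C skipped, F skipped.
Slots: [1:D] [2:B] [3:I]
Profit = 65 + 80 + 75 = 220

220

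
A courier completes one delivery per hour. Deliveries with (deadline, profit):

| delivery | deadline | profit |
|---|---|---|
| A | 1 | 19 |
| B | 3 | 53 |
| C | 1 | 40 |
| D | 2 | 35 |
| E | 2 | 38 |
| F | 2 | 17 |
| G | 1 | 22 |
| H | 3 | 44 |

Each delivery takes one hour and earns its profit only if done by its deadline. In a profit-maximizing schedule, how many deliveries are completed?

Profit order: B=53 H=44 C=40 E=38 D=35 G=22 A=19 F=17
Assign: B→slot 3, H→slot 2, C→slot 1, E skipped, D skipped, G skipped, A skipped, F skipped.
Slots: [1:C] [2:H] [3:B]
3 of 8 scheduled.

3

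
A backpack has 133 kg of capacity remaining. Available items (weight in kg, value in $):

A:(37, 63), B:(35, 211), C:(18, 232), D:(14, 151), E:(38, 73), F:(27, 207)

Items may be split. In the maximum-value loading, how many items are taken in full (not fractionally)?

5

Sort by value per unit weight and fill in that order.
Ratios (sorted): C 12.89, D 10.79, F 7.67, B 6.03, E 1.92, A 1.70
take C (18 @ 232); take D (14 @ 151); take F (27 @ 207); take B (35 @ 211); take E (38 @ 73); take 1/37 of A → 1.70. Capacity used 133/133.
5 item(s) taken whole; one partial (take 1/37 of A).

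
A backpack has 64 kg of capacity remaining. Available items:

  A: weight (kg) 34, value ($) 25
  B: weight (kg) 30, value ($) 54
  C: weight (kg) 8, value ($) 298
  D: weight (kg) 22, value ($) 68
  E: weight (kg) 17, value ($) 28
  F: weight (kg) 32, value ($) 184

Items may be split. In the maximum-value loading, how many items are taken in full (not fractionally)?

Order: C (298/8=37.25) > F (184/32=5.75) > D (68/22=3.09) > B (54/30=1.80) > E (28/17=1.65) > A (25/34=0.74)
Fill: take C (8 @ 298) → take F (32 @ 184) → take D (22 @ 68) → take 2/30 of B → 3.60; 64/64 used.
3 item(s) taken whole; one partial (take 2/30 of B).

3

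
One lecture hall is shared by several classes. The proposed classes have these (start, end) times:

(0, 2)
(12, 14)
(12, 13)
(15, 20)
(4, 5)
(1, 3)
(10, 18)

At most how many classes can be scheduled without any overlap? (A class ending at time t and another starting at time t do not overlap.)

4

Sorted by end: (0,2)  (1,3)  (4,5)  (12,13)  (12,14)  (10,18)  (15,20)
take (0,2); skip (1,3); take (4,5); take (12,13); take (15,20).
Selected 4 classes.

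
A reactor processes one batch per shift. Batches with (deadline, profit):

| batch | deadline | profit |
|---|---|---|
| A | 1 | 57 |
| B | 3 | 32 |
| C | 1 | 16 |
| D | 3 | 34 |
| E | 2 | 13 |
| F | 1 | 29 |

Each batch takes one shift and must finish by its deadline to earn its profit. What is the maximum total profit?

By profit: A(d1,57), D(d3,34), B(d3,32), F(d1,29), C(d1,16), E(d2,13)
A→slot 1; D→slot 3; B→slot 2; F skipped; C skipped; E skipped.
Profit = 57 + 32 + 34 = 123

123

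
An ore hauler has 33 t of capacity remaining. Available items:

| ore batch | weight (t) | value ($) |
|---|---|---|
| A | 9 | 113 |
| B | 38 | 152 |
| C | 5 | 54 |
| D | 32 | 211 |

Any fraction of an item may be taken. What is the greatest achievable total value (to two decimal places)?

292.28

Greedy by value/weight ratio, highest first.
Ratios (sorted): A 12.56, C 10.80, D 6.59, B 4.00
take A (9 @ 113); take C (5 @ 54); take 19/32 of D → 125.28. Capacity used 33/33.
Total value = 292.28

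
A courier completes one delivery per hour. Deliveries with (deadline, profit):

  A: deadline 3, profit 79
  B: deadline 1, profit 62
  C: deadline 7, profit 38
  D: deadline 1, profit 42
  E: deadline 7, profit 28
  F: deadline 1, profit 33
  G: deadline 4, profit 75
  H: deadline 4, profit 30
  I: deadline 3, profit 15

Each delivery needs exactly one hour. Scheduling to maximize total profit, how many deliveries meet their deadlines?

Take jobs in profit order; each goes to the latest open slot no later than its deadline.
By profit: A(d3,79), G(d4,75), B(d1,62), D(d1,42), C(d7,38), F(d1,33), H(d4,30), E(d7,28), I(d3,15)
A→slot 3; G→slot 4; B→slot 1; D skipped; C→slot 7; F skipped; H→slot 2; E→slot 6; I skipped.
6 of 9 scheduled.

6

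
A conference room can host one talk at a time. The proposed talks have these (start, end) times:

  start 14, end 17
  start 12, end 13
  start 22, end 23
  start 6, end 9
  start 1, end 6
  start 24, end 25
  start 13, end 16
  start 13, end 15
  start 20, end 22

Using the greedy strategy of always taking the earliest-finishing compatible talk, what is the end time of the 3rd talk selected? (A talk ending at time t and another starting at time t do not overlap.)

Sorted by end: (1,6)  (6,9)  (12,13)  (13,15)  (13,16)  (14,17)  (20,22)  (22,23)  (24,25)
take (1,6); take (6,9); take (12,13); take (13,15); take (20,22); take (22,23); take (24,25).
Selected: (1,6) (6,9) (12,13) (13,15) (20,22) (22,23) (24,25)

13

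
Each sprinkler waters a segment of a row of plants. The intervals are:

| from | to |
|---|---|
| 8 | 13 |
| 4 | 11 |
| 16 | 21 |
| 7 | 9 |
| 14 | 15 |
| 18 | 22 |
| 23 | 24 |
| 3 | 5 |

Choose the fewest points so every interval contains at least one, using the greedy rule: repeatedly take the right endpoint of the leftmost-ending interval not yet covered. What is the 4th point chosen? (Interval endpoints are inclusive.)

21

Sort by right endpoint; whenever an interval is uncovered, place a point at its right end.
By right end: [3,5]  [7,9]  [4,11]  [8,13]  [14,15]  [16,21]  [18,22]  [23,24]
[3,5] uncovered → point at 5; [7,9] uncovered → point at 9; [14,15] uncovered → point at 15; [16,21] uncovered → point at 21; [23,24] uncovered → point at 24.
Points: 5, 9, 15, 21, 24 (5 total).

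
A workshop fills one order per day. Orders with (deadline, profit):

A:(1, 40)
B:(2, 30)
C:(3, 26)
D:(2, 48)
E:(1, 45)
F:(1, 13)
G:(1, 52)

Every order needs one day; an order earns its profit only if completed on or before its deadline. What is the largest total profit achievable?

126

Sort by profit descending; place each in the latest free slot ≤ its deadline.
Profit order: G=52 D=48 E=45 A=40 B=30 C=26 F=13
Assign: G→slot 1, D→slot 2, E skipped, A skipped, B skipped, C→slot 3, F skipped.
Slots: [1:G] [2:D] [3:C]
Profit = 52 + 48 + 26 = 126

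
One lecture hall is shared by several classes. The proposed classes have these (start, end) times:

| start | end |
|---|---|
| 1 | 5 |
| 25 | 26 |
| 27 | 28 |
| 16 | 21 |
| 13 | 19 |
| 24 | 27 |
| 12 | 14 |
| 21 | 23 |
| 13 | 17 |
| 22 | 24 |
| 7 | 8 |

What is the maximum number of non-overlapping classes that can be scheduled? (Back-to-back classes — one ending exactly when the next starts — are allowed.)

Sorted by end: (1,5)  (7,8)  (12,14)  (13,17)  (13,19)  (16,21)  (21,23)  (22,24)  (25,26)  (24,27)  (27,28)
take (1,5); take (7,8); take (12,14); skip (13,17); skip (13,19); take (16,21); take (21,23); skip (22,24); take (25,26); take (27,28).
Selected 7 classes.

7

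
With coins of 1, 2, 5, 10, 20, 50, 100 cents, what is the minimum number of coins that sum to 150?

150 = 1×100 + 1×50
Total coins = 1 + 1 = 2

2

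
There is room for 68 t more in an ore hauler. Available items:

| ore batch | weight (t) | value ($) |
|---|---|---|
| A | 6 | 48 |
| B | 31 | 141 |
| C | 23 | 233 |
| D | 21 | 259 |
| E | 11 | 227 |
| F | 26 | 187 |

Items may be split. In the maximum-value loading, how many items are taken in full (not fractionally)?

Order: E (227/11=20.64) > D (259/21=12.33) > C (233/23=10.13) > A (48/6=8.00) > F (187/26=7.19) > B (141/31=4.55)
Fill: take E (11 @ 227) → take D (21 @ 259) → take C (23 @ 233) → take A (6 @ 48) → take 7/26 of F → 50.35; 68/68 used.
4 item(s) taken whole; one partial (take 7/26 of F).

4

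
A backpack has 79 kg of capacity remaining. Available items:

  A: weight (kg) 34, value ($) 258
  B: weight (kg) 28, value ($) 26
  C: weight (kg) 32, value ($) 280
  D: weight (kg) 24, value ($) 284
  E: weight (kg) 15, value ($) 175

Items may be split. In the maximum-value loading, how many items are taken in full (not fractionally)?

3

Order: D (284/24=11.83) > E (175/15=11.67) > C (280/32=8.75) > A (258/34=7.59) > B (26/28=0.93)
Fill: take D (24 @ 284) → take E (15 @ 175) → take C (32 @ 280) → take 8/34 of A → 60.71; 79/79 used.
3 item(s) taken whole; one partial (take 8/34 of A).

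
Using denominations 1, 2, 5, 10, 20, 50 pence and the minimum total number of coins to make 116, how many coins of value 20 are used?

0

Use the largest denomination that fits, subtract, and repeat.
116 = 2×50 + 1×10 + 1×5 + 1×1
Count of 20: 0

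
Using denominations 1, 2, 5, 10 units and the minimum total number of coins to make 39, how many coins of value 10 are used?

39 = 3×10 + 1×5 + 2×2
Count of 10: 3

3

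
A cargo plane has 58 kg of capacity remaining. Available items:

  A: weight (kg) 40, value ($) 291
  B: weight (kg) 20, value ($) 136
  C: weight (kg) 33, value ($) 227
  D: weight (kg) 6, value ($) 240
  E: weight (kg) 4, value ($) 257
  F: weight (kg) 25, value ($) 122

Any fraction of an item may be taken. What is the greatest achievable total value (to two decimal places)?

843.03

Sort by value per unit weight and fill in that order.
Ratios (sorted): E 64.25, D 40.00, A 7.28, C 6.88, B 6.80, F 4.88
take E (4 @ 257); take D (6 @ 240); take A (40 @ 291); take 8/33 of C → 55.03. Capacity used 58/58.
Total value = 843.03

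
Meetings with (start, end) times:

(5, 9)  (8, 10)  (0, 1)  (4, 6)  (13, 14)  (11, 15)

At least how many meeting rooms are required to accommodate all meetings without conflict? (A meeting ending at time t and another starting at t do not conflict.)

2

The answer is the maximum number of intervals overlapping at any instant.
starts: [0, 4, 5, 8, 11, 13]
ends:   [1, 6, 9, 10, 14, 15]
s0→1 e1→0 s4→1 s5→2  — peak 2.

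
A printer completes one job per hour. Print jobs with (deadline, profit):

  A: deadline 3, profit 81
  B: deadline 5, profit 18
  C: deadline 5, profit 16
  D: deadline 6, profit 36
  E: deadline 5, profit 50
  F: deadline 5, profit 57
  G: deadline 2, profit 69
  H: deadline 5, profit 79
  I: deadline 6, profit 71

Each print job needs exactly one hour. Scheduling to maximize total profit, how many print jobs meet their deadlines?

Take jobs in profit order; each goes to the latest open slot no later than its deadline.
By profit: A(d3,81), H(d5,79), I(d6,71), G(d2,69), F(d5,57), E(d5,50), D(d6,36), B(d5,18), C(d5,16)
A→slot 3; H→slot 5; I→slot 6; G→slot 2; F→slot 4; E→slot 1; D skipped; B skipped; C skipped.
6 of 9 scheduled.

6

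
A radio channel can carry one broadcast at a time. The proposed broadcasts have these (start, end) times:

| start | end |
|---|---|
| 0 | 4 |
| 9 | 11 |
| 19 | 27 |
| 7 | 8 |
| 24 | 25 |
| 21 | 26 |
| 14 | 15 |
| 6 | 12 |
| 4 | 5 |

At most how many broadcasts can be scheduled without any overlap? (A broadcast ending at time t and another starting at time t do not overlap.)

6

Sorted by end: (0,4)  (4,5)  (7,8)  (9,11)  (6,12)  (14,15)  (24,25)  (21,26)  (19,27)
take (0,4); take (4,5); take (7,8); take (9,11); skip (6,12); take (14,15); take (24,25); skip (19,27).
Selected 6 broadcasts.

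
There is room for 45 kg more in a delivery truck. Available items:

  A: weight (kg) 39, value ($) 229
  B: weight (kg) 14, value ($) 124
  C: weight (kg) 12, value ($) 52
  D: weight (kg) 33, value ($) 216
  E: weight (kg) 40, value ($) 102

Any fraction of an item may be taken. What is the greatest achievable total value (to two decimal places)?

326.91

Greedy by value/weight ratio, highest first.
Ratios (sorted): B 8.86, D 6.55, A 5.87, C 4.33, E 2.55
take B (14 @ 124); take 31/33 of D → 202.91. Capacity used 45/45.
Total value = 326.91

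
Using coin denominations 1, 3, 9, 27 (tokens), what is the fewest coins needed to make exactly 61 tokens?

5

Greedy: take as many of the largest coin as possible, then repeat with the remainder.
61 = 2×27 + 2×3 + 1×1
Total coins = 2 + 2 + 1 = 5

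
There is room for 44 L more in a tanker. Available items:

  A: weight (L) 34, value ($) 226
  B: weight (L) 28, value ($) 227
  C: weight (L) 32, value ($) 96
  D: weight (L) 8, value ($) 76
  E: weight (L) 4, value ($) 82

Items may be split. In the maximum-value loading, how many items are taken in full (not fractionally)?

3

Sort by value per unit weight and fill in that order.
Ratios (sorted): E 20.50, D 9.50, B 8.11, A 6.65, C 3.00
take E (4 @ 82); take D (8 @ 76); take B (28 @ 227); take 4/34 of A → 26.59. Capacity used 44/44.
3 item(s) taken whole; one partial (take 4/34 of A).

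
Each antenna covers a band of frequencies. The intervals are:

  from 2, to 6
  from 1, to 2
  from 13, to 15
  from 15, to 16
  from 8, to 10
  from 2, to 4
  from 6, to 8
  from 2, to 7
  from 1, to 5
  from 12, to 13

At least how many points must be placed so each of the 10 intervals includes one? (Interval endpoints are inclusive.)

4

Sort by right endpoint; whenever an interval is uncovered, place a point at its right end.
By right end: [1,2]  [2,4]  [1,5]  [2,6]  [2,7]  [6,8]  [8,10]  [12,13]  [13,15]  [15,16]
[1,2] uncovered → point at 2; [6,8] uncovered → point at 8; [12,13] uncovered → point at 13; [15,16] uncovered → point at 16.
Points: 2, 8, 13, 16 (4 total).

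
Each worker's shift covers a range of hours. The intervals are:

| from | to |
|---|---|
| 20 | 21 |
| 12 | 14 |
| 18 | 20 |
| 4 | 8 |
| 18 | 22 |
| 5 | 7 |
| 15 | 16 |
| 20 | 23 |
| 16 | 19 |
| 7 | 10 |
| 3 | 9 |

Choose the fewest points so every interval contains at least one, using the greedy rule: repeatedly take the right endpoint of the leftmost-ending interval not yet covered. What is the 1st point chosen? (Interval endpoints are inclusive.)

Sorted: [5,7] [4,8] [3,9] [7,10] [12,14] [15,16] [16,19] [18,20] [20,21] [18,22] [20,23]
{[5,7],[4,8],[3,9],[7,10]} hit by 7; {[12,14]} hit by 14; {[15,16],[16,19]} hit by 16; {[18,20],[20,21],[18,22],[20,23]} hit by 20.
Points: 7, 14, 16, 20 (4 total).

7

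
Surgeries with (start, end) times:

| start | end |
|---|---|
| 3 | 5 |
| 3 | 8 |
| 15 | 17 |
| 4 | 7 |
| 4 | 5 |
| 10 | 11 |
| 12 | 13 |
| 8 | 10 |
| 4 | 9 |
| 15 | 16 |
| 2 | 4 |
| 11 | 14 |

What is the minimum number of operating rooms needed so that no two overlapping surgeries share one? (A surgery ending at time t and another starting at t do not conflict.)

The answer is the maximum number of intervals overlapping at any instant.
Events (time:±→running): 2:+→1 3:+→2 3:+→3 4:-→2 4:+→3 4:+→4 4:+→5 … peak 5.

5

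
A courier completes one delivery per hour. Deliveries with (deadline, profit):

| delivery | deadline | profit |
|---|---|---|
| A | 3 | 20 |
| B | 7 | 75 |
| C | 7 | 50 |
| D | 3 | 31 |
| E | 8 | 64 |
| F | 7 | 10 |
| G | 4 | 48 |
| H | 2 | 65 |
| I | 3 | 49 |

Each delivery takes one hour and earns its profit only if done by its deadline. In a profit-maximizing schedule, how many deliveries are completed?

8

Take jobs in profit order; each goes to the latest open slot no later than its deadline.
By profit: B(d7,75), H(d2,65), E(d8,64), C(d7,50), I(d3,49), G(d4,48), D(d3,31), A(d3,20), F(d7,10)
B→slot 7; H→slot 2; E→slot 8; C→slot 6; I→slot 3; G→slot 4; D→slot 1; A skipped; F→slot 5.
8 of 9 scheduled.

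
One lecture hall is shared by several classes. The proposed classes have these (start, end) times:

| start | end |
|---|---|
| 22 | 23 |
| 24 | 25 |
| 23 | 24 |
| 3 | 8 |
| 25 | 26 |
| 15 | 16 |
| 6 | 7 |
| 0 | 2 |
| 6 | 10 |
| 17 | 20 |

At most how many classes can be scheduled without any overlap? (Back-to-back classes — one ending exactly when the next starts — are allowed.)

8

Sort by end time and greedily take each interval whose start is ≥ the last chosen end.
By end time: (0,2), (6,7), (3,8), (6,10), (15,16), (17,20), (22,23), (23,24), (24,25), (25,26).
Pick (0,2); next start ≥ 2 → (6,7); next start ≥ 7 → (15,16); next start ≥ 16 → (17,20); next start ≥ 20 → (22,23); next start ≥ 23 → (23,24); next start ≥ 24 → (24,25); next start ≥ 25 → (25,26).
Selected 8 classes.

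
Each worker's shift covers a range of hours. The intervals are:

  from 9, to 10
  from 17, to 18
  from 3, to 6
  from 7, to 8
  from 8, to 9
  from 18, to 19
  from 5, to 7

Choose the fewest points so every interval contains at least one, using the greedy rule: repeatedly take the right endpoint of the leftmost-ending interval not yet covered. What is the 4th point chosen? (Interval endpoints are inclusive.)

Process intervals by earliest right end; each time one isn't hit yet, stab at its right endpoint.
Sorted: [3,6] [5,7] [7,8] [8,9] [9,10] [17,18] [18,19]
{[3,6],[5,7]} hit by 6; {[7,8],[8,9]} hit by 8; {[9,10]} hit by 10; {[17,18],[18,19]} hit by 18.
Points: 6, 8, 10, 18 (4 total).

18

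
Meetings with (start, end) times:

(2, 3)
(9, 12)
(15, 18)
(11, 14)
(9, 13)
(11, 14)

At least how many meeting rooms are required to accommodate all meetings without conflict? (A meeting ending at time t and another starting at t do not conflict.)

4

Count concurrent intervals with a sweep; the peak is the room count.
Events (time:±→running): 2:+→1 3:-→0 9:+→1 9:+→2 11:+→3 11:+→4 … peak 4.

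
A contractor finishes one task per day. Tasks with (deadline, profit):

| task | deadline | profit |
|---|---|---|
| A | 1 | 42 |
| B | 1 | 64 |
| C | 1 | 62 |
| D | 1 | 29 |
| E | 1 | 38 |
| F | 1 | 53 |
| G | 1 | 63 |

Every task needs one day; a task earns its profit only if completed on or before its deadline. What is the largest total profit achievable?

Sort by profit descending; place each in the latest free slot ≤ its deadline.
By profit: B(d1,64), G(d1,63), C(d1,62), F(d1,53), A(d1,42), E(d1,38), D(d1,29)
B→slot 1; G skipped; C skipped; F skipped; A skipped; E skipped; D skipped.
Profit = 64 = 64

64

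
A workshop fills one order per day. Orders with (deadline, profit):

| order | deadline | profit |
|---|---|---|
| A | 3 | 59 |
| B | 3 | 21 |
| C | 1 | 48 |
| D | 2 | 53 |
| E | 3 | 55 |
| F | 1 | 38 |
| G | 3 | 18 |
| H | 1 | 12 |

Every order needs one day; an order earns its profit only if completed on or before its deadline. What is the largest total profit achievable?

Sort by profit descending; place each in the latest free slot ≤ its deadline.
Profit order: A=59 E=55 D=53 C=48 F=38 B=21 G=18 H=12
Assign: A→slot 3, E→slot 2, D→slot 1, C skipped, F skipped, B skipped, G skipped, H skipped.
Slots: [1:D] [2:E] [3:A]
Profit = 53 + 55 + 59 = 167

167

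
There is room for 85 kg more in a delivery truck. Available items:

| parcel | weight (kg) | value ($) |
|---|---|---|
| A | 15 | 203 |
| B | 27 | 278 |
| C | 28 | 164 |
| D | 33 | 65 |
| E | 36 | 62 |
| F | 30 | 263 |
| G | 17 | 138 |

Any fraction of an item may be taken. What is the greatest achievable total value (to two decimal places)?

849.53

Greedy by value/weight ratio, highest first.
Ratios (sorted): A 13.53, B 10.30, F 8.77, G 8.12, C 5.86, D 1.97, E 1.72
take A (15 @ 203); take B (27 @ 278); take F (30 @ 263); take 13/17 of G → 105.53. Capacity used 85/85.
Total value = 849.53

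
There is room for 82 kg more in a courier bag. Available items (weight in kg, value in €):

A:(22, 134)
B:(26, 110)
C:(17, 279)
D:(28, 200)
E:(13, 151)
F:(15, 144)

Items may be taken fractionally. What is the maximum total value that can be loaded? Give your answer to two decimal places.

Ratios (sorted): C 16.41, E 11.62, F 9.60, D 7.14, A 6.09, B 4.23
take C (17 @ 279); take E (13 @ 151); take F (15 @ 144); take D (28 @ 200); take 9/22 of A → 54.82. Capacity used 82/82.
Total value = 828.82

828.82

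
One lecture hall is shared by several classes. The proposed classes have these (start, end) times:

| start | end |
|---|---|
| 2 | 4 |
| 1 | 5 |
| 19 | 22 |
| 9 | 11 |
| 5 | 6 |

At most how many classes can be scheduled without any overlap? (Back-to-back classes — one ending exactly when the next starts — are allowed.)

Sorted by end: (2,4)  (1,5)  (5,6)  (9,11)  (19,22)
take (2,4); skip (1,5); take (5,6); take (9,11); take (19,22).
Selected 4 classes.

4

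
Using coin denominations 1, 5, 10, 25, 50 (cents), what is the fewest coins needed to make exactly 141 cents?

6

141 = 2×50 + 1×25 + 1×10 + 1×5 + 1×1
Total coins = 2 + 1 + 1 + 1 + 1 = 6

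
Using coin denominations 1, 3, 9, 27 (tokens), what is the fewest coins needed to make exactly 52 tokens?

6

52 = 1×27 + 2×9 + 2×3 + 1×1
Total coins = 1 + 2 + 2 + 1 = 6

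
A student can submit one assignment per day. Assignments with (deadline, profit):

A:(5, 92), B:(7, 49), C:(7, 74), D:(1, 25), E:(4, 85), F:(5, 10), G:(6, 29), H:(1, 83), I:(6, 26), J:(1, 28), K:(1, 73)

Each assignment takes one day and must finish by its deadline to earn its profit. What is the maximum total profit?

Sort by profit descending; place each in the latest free slot ≤ its deadline.
By profit: A(d5,92), E(d4,85), H(d1,83), C(d7,74), K(d1,73), B(d7,49), G(d6,29), J(d1,28), I(d6,26), D(d1,25), F(d5,10)
A→slot 5; E→slot 4; H→slot 1; C→slot 7; K skipped; B→slot 6; G→slot 3; J skipped; I→slot 2; D skipped; F skipped.
Profit = 83 + 26 + 29 + 85 + 92 + 49 + 74 = 438

438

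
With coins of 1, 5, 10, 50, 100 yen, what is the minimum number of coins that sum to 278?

Greedy: take as many of the largest coin as possible, then repeat with the remainder.
278 − 2×100→78 − 1×50→28 − 2×10→8 − 1×5→3 − 3×1→0
Total coins = 2 + 1 + 2 + 1 + 3 = 9

9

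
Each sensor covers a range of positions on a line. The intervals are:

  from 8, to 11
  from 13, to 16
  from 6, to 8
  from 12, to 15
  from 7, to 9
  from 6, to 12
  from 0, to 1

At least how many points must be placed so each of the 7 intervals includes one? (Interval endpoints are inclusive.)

3

Sort by right endpoint; whenever an interval is uncovered, place a point at its right end.
Sorted: [0,1] [6,8] [7,9] [8,11] [6,12] [12,15] [13,16]
{[0,1]} hit by 1; {[6,8],[7,9],[8,11],[6,12]} hit by 8; {[12,15],[13,16]} hit by 15.
Points: 1, 8, 15 (3 total).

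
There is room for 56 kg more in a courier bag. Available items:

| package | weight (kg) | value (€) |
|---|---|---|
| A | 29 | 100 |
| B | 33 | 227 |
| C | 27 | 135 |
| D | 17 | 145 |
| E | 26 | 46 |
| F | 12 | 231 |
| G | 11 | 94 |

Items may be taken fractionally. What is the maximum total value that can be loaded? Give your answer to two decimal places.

Sort by value per unit weight and fill in that order.
Order: F (231/12=19.25) > G (94/11=8.55) > D (145/17=8.53) > B (227/33=6.88) > C (135/27=5.00) > A (100/29=3.45) > E (46/26=1.77)
Fill: take F (12 @ 231) → take G (11 @ 94) → take D (17 @ 145) → take 16/33 of B → 110.06; 56/56 used.
Total value = 580.06

580.06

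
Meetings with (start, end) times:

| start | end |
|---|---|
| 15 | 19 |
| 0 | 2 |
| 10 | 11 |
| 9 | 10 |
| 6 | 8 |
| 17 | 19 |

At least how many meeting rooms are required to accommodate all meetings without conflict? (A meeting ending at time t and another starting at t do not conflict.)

2

Events (time:±→running): 0:+→1 2:-→0 6:+→1 8:-→0 9:+→1 10:-→0 10:+→1 11:-→0 15:+→1 17:+→2 … peak 2.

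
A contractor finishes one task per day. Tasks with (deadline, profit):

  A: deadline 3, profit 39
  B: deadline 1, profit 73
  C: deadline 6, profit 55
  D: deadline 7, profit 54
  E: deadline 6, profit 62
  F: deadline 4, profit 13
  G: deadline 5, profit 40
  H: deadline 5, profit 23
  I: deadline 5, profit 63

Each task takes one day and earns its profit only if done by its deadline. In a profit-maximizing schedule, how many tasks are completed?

Profit order: B=73 I=63 E=62 C=55 D=54 G=40 A=39 H=23 F=13
Assign: B→slot 1, I→slot 5, E→slot 6, C→slot 4, D→slot 7, G→slot 3, A→slot 2, H skipped, F skipped.
Slots: [1:B] [2:A] [3:G] [4:C] [5:I] [6:E] [7:D]
7 of 9 scheduled.

7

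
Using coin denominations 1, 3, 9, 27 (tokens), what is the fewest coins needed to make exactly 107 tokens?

107 = 3×27 + 2×9 + 2×3 + 2×1
Total coins = 3 + 2 + 2 + 2 = 9

9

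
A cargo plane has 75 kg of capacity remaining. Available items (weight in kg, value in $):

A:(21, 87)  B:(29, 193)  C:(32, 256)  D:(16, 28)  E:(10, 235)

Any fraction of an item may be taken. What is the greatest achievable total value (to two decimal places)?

700.57

Ratios (sorted): E 23.50, C 8.00, B 6.66, A 4.14, D 1.75
take E (10 @ 235); take C (32 @ 256); take B (29 @ 193); take 4/21 of A → 16.57. Capacity used 75/75.
Total value = 700.57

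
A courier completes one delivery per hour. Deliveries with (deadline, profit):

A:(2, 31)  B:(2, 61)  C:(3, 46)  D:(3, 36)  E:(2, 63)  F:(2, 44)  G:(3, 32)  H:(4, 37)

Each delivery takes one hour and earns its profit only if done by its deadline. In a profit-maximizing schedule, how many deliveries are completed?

Sort by profit descending; place each in the latest free slot ≤ its deadline.
Profit order: E=63 B=61 C=46 F=44 H=37 D=36 G=32 A=31
Assign: E→slot 2, B→slot 1, C→slot 3, F skipped, H→slot 4, D skipped, G skipped, A skipped.
Slots: [1:B] [2:E] [3:C] [4:H]
4 of 8 scheduled.

4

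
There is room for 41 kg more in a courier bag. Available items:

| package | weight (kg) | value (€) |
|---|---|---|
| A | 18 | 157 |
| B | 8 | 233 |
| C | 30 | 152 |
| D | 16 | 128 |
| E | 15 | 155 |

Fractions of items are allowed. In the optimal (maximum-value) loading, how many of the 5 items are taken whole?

Greedy by value/weight ratio, highest first.
Order: B (233/8=29.12) > E (155/15=10.33) > A (157/18=8.72) > D (128/16=8.00) > C (152/30=5.07)
Fill: take B (8 @ 233) → take E (15 @ 155) → take A (18 @ 157); 41/41 used.
3 item(s) taken whole.

3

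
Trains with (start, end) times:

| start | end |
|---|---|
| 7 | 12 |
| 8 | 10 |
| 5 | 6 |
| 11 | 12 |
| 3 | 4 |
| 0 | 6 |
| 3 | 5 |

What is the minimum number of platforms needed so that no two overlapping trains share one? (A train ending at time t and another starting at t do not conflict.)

Events (time:±→running): 0:+→1 3:+→2 3:+→3 … peak 3.

3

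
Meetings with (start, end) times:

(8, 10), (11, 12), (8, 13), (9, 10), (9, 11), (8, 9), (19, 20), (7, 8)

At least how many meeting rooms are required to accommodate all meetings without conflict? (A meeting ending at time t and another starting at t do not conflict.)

4

Count concurrent intervals with a sweep; the peak is the room count.
starts: [7, 8, 8, 8, 9, 9, 11, 19]
ends:   [8, 9, 10, 10, 11, 12, 13, 20]
s7→1 e8→0 s8→1 s8→2 s8→3 e9→2 s9→3 s9→4  — peak 4.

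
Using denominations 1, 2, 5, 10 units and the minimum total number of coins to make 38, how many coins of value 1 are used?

Greedy: take as many of the largest coin as possible, then repeat with the remainder.
38 − 3×10→8 − 1×5→3 − 1×2→1 − 1×1→0
Count of 1: 1

1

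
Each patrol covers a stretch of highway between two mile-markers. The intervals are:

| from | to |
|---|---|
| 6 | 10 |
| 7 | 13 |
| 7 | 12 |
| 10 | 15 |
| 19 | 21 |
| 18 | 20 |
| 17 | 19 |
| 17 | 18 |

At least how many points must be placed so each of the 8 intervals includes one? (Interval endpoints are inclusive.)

3

Sort by right endpoint; whenever an interval is uncovered, place a point at its right end.
Sorted: [6,10] [7,12] [7,13] [10,15] [17,18] [17,19] [18,20] [19,21]
{[6,10],[7,12],[7,13],[10,15]} hit by 10; {[17,18],[17,19],[18,20]} hit by 18; {[19,21]} hit by 21.
Points: 10, 18, 21 (3 total).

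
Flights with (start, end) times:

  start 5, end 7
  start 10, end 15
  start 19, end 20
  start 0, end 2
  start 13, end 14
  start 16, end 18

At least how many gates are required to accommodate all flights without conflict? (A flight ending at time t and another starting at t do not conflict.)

2

The answer is the maximum number of intervals overlapping at any instant.
Events (time:±→running): 0:+→1 2:-→0 5:+→1 7:-→0 10:+→1 13:+→2 … peak 2.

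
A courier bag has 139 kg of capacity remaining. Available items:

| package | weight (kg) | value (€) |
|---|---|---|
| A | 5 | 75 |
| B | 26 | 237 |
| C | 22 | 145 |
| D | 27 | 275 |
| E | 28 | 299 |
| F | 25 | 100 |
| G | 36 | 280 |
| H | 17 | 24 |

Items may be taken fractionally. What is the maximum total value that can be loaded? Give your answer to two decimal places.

Order: A (75/5=15.00) > E (299/28=10.68) > D (275/27=10.19) > B (237/26=9.12) > G (280/36=7.78) > C (145/22=6.59) > F (100/25=4.00) > H (24/17=1.41)
Fill: take A (5 @ 75) → take E (28 @ 299) → take D (27 @ 275) → take B (26 @ 237) → take G (36 @ 280) → take 17/22 of C → 112.05; 139/139 used.
Total value = 1278.05

1278.05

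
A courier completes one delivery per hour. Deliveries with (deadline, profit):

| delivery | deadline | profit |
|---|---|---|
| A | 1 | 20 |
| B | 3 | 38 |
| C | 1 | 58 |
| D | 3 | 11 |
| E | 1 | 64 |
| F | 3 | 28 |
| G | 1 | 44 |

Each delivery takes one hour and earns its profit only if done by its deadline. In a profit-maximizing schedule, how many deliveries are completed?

By profit: E(d1,64), C(d1,58), G(d1,44), B(d3,38), F(d3,28), A(d1,20), D(d3,11)
E→slot 1; C skipped; G skipped; B→slot 3; F→slot 2; A skipped; D skipped.
3 of 7 scheduled.

3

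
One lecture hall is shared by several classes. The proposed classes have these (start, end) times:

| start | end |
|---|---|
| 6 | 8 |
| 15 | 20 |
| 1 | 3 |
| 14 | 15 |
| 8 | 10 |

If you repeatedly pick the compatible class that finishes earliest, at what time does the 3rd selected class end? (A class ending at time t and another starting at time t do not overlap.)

Sorted by end: (1,3)  (6,8)  (8,10)  (14,15)  (15,20)
take (1,3); take (6,8); take (8,10); take (14,15); take (15,20).
Selected: (1,3) (6,8) (8,10) (14,15) (15,20)

10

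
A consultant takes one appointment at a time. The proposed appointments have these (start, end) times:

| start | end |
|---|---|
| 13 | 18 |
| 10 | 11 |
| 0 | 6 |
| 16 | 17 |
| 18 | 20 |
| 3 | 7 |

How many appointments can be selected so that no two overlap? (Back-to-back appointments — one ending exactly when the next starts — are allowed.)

4

Sorted by end: (0,6)  (3,7)  (10,11)  (16,17)  (13,18)  (18,20)
take (0,6); take (10,11); take (16,17); take (18,20).
Selected 4 appointments.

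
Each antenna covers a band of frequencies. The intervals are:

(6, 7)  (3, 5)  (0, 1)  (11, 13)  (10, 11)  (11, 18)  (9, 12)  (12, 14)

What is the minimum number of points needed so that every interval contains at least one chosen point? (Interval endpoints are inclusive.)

Process intervals by earliest right end; each time one isn't hit yet, stab at its right endpoint.
Sorted: [0,1] [3,5] [6,7] [10,11] [9,12] [11,13] [12,14] [11,18]
{[0,1]} hit by 1; {[3,5]} hit by 5; {[6,7]} hit by 7; {[10,11],[9,12],[11,13]} hit by 11; {[12,14],[11,18]} hit by 14.
Points: 1, 5, 7, 11, 14 (5 total).

5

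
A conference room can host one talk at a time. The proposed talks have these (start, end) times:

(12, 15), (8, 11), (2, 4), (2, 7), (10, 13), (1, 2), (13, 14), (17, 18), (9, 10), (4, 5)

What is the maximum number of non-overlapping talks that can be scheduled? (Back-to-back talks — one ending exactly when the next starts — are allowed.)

Order by finish time; keep every interval that doesn't clash with the previous kept one.
By end time: (1,2), (2,4), (4,5), (2,7), (9,10), (8,11), (10,13), (13,14), (12,15), (17,18).
Pick (1,2); next start ≥ 2 → (2,4); next start ≥ 4 → (4,5); next start ≥ 5 → (9,10); next start ≥ 10 → (10,13); next start ≥ 13 → (13,14); next start ≥ 14 → (17,18).
Selected 7 talks.

7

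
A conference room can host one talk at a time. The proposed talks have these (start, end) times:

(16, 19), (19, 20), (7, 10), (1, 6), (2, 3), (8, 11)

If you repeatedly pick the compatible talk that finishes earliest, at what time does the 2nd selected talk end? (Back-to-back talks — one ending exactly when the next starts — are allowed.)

Sort by end time and greedily take each interval whose start is ≥ the last chosen end.
By end time: (2,3), (1,6), (7,10), (8,11), (16,19), (19,20).
Pick (2,3); next start ≥ 3 → (7,10); next start ≥ 10 → (16,19); next start ≥ 19 → (19,20).
Selected: (2,3) (7,10) (16,19) (19,20)

10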